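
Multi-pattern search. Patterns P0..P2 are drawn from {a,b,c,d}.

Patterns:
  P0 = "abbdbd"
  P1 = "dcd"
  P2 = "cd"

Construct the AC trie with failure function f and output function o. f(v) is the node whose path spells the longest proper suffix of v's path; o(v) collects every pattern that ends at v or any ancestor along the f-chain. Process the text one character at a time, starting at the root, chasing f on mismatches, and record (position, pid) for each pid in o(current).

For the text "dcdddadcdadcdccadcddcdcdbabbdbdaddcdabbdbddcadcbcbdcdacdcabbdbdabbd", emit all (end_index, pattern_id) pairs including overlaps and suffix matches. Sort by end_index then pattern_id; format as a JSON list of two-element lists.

Build:
Trie nodes:
  0='ε' goto a→1 c→10 d→7
  1='a' goto b→2
  2='ab' goto b→3
  3='abb' goto d→4
  4='abbd' goto b→5
  5='abbdb' goto d→6
  6='abbdbd' goto ·  ←P0
  7='d' goto c→8
  8='dc' goto d→9
  9='dcd' goto ·  ←P1
  10='c' goto d→11
  11='cd' goto ·  ←P2

Failure links (BFS by depth):
  n1('a'): parent n0 fail=0; on 'a' 0 → fail=0;  out ∅∪∅=∅
  n7('d'): parent n0 fail=0; on 'd' 0 → fail=0;  out ∅∪∅=∅
  n10('c'): parent n0 fail=0; on 'c' 0 → fail=0;  out ∅∪∅=∅
  n2('ab'): parent n1 fail=0; on 'b' 0 → fail=0;  out ∅∪∅=∅
  n8('dc'): parent n7 fail=0; on 'c' 0 → fail=10;  out ∅∪∅=∅
  n11('cd'): parent n10 fail=0; on 'd' 0 → fail=7;  out {2}∪∅={2}
  n3('abb'): parent n2 fail=0; on 'b' 0 → fail=0;  out ∅∪∅=∅
  n9('dcd'): parent n8 fail=10; on 'd' 10 → fail=11;  out {1}∪{2}={1,2}
  n4('abbd'): parent n3 fail=0; on 'd' 0 → fail=7;  out ∅∪∅=∅
  n5('abbdb'): parent n4 fail=7; on 'b' 7→0 → fail=0;  out ∅∪∅=∅
  n6('abbdbd'): parent n5 fail=0; on 'd' 0 → fail=7;  out {0}∪∅={0}

Scan:
i=0 'd': node 0→7
i=1 'c': node 7→8
i=2 'd': node 8→9  emit P1@[0:2],P2@[1:2]
i=3 'd': node 9→7 (fail-walked)
i=4 'd': node 7→7 (fail-walked)
i=5 'a': node 7→1 (fail-walked)
i=6 'd': node 1→7 (fail-walked)
i=7 'c': node 7→8
i=8 'd': node 8→9  emit P1@[6:8],P2@[7:8]
i=9 'a': node 9→1 (fail-walked)
i=10 'd': node 1→7 (fail-walked)
i=11 'c': node 7→8
i=12 'd': node 8→9  emit P1@[10:12],P2@[11:12]
i=13 'c': node 9→8 (fail-walked)
i=14 'c': node 8→10 (fail-walked)
i=15 'a': node 10→1 (fail-walked)
i=16 'd': node 1→7 (fail-walked)
i=17 'c': node 7→8
i=18 'd': node 8→9  emit P1@[16:18],P2@[17:18]
i=19 'd': node 9→7 (fail-walked)
i=20 'c': node 7→8
i=21 'd': node 8→9  emit P1@[19:21],P2@[20:21]
i=22 'c': node 9→8 (fail-walked)
i=23 'd': node 8→9  emit P1@[21:23],P2@[22:23]
i=24 'b': node 9→0 (fail-walked)
i=25 'a': node 0→1
i=26 'b': node 1→2
i=27 'b': node 2→3
i=28 'd': node 3→4
i=29 'b': node 4→5
i=30 'd': node 5→6  emit P0@[25:30]
i=31 'a': node 6→1 (fail-walked)
i=32 'd': node 1→7 (fail-walked)
i=33 'd': node 7→7 (fail-walked)
i=34 'c': node 7→8
i=35 'd': node 8→9  emit P1@[33:35],P2@[34:35]
i=36 'a': node 9→1 (fail-walked)
i=37 'b': node 1→2
i=38 'b': node 2→3
i=39 'd': node 3→4
i=40 'b': node 4→5
i=41 'd': node 5→6  emit P0@[36:41]
i=42 'd': node 6→7 (fail-walked)
i=43 'c': node 7→8
i=44 'a': node 8→1 (fail-walked)
i=45 'd': node 1→7 (fail-walked)
i=46 'c': node 7→8
i=47 'b': node 8→0 (fail-walked)
i=48 'c': node 0→10
i=49 'b': node 10→0 (fail-walked)
i=50 'd': node 0→7
i=51 'c': node 7→8
i=52 'd': node 8→9  emit P1@[50:52],P2@[51:52]
i=53 'a': node 9→1 (fail-walked)
i=54 'c': node 1→10 (fail-walked)
i=55 'd': node 10→11  emit P2@[54:55]
i=56 'c': node 11→8 (fail-walked)
i=57 'a': node 8→1 (fail-walked)
i=58 'b': node 1→2
i=59 'b': node 2→3
i=60 'd': node 3→4
i=61 'b': node 4→5
i=62 'd': node 5→6  emit P0@[57:62]
i=63 'a': node 6→1 (fail-walked)
i=64 'b': node 1→2
i=65 'b': node 2→3
i=66 'd': node 3→4

Matches: [[2,1],[2,2],[8,1],[8,2],[12,1],[12,2],[18,1],[18,2],[21,1],[21,2],[23,1],[23,2],[30,0],[35,1],[35,2],[41,0],[52,1],[52,2],[55,2],[62,0]]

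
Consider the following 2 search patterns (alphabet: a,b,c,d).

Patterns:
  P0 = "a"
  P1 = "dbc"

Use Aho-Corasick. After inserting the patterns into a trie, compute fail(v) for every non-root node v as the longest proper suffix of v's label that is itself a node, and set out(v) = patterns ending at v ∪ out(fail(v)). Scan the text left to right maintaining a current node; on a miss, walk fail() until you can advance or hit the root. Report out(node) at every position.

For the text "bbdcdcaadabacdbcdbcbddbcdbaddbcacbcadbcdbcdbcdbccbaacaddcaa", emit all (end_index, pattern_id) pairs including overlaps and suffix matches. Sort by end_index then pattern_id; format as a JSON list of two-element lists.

Build:
Trie (insert patterns):
  0='ε' goto a→1 d→2
  1='a' goto ·  [P0 ends]
  2='d' goto b→3
  3='db' goto c→4
  4='dbc' goto ·  [P1 ends]

Failure links (BFS by depth):
  fail(1) 'a': from fail(0)=0 chase 'a': 0 ⇒ 0;  out={0}∪out(0)={0}
  fail(2) 'd': from fail(0)=0 chase 'd': 0 ⇒ 0;  out=∅∪out(0)=∅
  fail(3) 'db': from fail(2)=0 chase 'b': 0 ⇒ 0;  out=∅∪out(0)=∅
  fail(4) 'dbc': from fail(3)=0 chase 'c': 0 ⇒ 0;  out={1}∪out(0)={1}

Run:
pos 0 'b': at 0
pos 1 'b': at 0
pos 2 'd': at 2
pos 3 'c': at 0 ·f
pos 4 'd': at 2
pos 5 'c': at 0 ·f
pos 6 'a': at 1  ** P0@[6:6]
pos 7 'a': at 1 ·f  ** P0@[7:7]
pos 8 'd': at 2 ·f
pos 9 'a': at 1 ·f  ** P0@[9:9]
pos 10 'b': at 0 ·f
pos 11 'a': at 1  ** P0@[11:11]
pos 12 'c': at 0 ·f
pos 13 'd': at 2
pos 14 'b': at 3
pos 15 'c': at 4  ** P1@[13:15]
pos 16 'd': at 2 ·f
pos 17 'b': at 3
pos 18 'c': at 4  ** P1@[16:18]
pos 19 'b': at 0 ·f
pos 20 'd': at 2
pos 21 'd': at 2 ·f
pos 22 'b': at 3
pos 23 'c': at 4  ** P1@[21:23]
pos 24 'd': at 2 ·f
pos 25 'b': at 3
pos 26 'a': at 1 ·f  ** P0@[26:26]
pos 27 'd': at 2 ·f
pos 28 'd': at 2 ·f
pos 29 'b': at 3
pos 30 'c': at 4  ** P1@[28:30]
pos 31 'a': at 1 ·f  ** P0@[31:31]
pos 32 'c': at 0 ·f
pos 33 'b': at 0
pos 34 'c': at 0
pos 35 'a': at 1  ** P0@[35:35]
pos 36 'd': at 2 ·f
pos 37 'b': at 3
pos 38 'c': at 4  ** P1@[36:38]
pos 39 'd': at 2 ·f
pos 40 'b': at 3
pos 41 'c': at 4  ** P1@[39:41]
pos 42 'd': at 2 ·f
pos 43 'b': at 3
pos 44 'c': at 4  ** P1@[42:44]
pos 45 'd': at 2 ·f
pos 46 'b': at 3
pos 47 'c': at 4  ** P1@[45:47]
pos 48 'c': at 0 ·f
pos 49 'b': at 0
pos 50 'a': at 1  ** P0@[50:50]
pos 51 'a': at 1 ·f  ** P0@[51:51]
pos 52 'c': at 0 ·f
pos 53 'a': at 1  ** P0@[53:53]
pos 54 'd': at 2 ·f
pos 55 'd': at 2 ·f
pos 56 'c': at 0 ·f
pos 57 'a': at 1  ** P0@[57:57]
pos 58 'a': at 1 ·f  ** P0@[58:58]

Result: [[6,0],[7,0],[9,0],[11,0],[15,1],[18,1],[23,1],[26,0],[30,1],[31,0],[35,0],[38,1],[41,1],[44,1],[47,1],[50,0],[51,0],[53,0],[57,0],[58,0]]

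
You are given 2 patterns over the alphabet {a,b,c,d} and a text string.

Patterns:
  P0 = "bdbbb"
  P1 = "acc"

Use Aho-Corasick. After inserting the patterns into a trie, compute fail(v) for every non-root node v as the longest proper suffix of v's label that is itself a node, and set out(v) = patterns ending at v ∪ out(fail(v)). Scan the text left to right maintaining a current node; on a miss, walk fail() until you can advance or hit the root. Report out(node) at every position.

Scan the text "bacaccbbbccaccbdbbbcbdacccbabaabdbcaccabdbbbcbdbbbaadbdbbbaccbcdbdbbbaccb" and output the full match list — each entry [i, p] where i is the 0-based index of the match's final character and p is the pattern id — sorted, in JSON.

Construct AC machine:
Trie (insert patterns):
  0='ε' goto a→6 b→1
  1='b' goto d→2
  2='bd' goto b→3
  3='bdb' goto b→4
  4='bdbb' goto b→5
  5='bdbbb' goto ·  [P0 ends]
  6='a' goto c→7
  7='ac' goto c→8
  8='acc' goto ·  [P1 ends]

Failure links (BFS by depth):
  n1('b'): parent n0 fail=0; on 'b' 0 → fail=0;  out ∅∪∅=∅
  n6('a'): parent n0 fail=0; on 'a' 0 → fail=0;  out ∅∪∅=∅
  n2('bd'): parent n1 fail=0; on 'd' 0 → fail=0;  out ∅∪∅=∅
  n7('ac'): parent n6 fail=0; on 'c' 0 → fail=0;  out ∅∪∅=∅
  n3('bdb'): parent n2 fail=0; on 'b' 0 → fail=1;  out ∅∪∅=∅
  n8('acc'): parent n7 fail=0; on 'c' 0 → fail=0;  out {1}∪∅={1}
  n4('bdbb'): parent n3 fail=1; on 'b' 1→0 → fail=1;  out ∅∪∅=∅
  n5('bdbbb'): parent n4 fail=1; on 'b' 1→0 → fail=1;  out {0}∪∅={0}

Run:
pos 0 'b': at 1
pos 1 'a': at 6 ·f
pos 2 'c': at 7
pos 3 'a': at 6 ·f
pos 4 'c': at 7
pos 5 'c': at 8  ** P1@[3:5]
pos 6 'b': at 1 ·f
pos 7 'b': at 1 ·f
pos 8 'b': at 1 ·f
pos 9 'c': at 0 ·f
pos 10 'c': at 0
pos 11 'a': at 6
pos 12 'c': at 7
pos 13 'c': at 8  ** P1@[11:13]
pos 14 'b': at 1 ·f
pos 15 'd': at 2
pos 16 'b': at 3
pos 17 'b': at 4
pos 18 'b': at 5  ** P0@[14:18]
pos 19 'c': at 0 ·f
pos 20 'b': at 1
pos 21 'd': at 2
pos 22 'a': at 6 ·f
pos 23 'c': at 7
pos 24 'c': at 8  ** P1@[22:24]
pos 25 'c': at 0 ·f
pos 26 'b': at 1
pos 27 'a': at 6 ·f
pos 28 'b': at 1 ·f
pos 29 'a': at 6 ·f
pos 30 'a': at 6 ·f
pos 31 'b': at 1 ·f
pos 32 'd': at 2
pos 33 'b': at 3
pos 34 'c': at 0 ·f
pos 35 'a': at 6
pos 36 'c': at 7
pos 37 'c': at 8  ** P1@[35:37]
pos 38 'a': at 6 ·f
pos 39 'b': at 1 ·f
pos 40 'd': at 2
pos 41 'b': at 3
pos 42 'b': at 4
pos 43 'b': at 5  ** P0@[39:43]
pos 44 'c': at 0 ·f
pos 45 'b': at 1
pos 46 'd': at 2
pos 47 'b': at 3
pos 48 'b': at 4
pos 49 'b': at 5  ** P0@[45:49]
pos 50 'a': at 6 ·f
pos 51 'a': at 6 ·f
pos 52 'd': at 0 ·f
pos 53 'b': at 1
pos 54 'd': at 2
pos 55 'b': at 3
pos 56 'b': at 4
pos 57 'b': at 5  ** P0@[53:57]
pos 58 'a': at 6 ·f
pos 59 'c': at 7
pos 60 'c': at 8  ** P1@[58:60]
pos 61 'b': at 1 ·f
pos 62 'c': at 0 ·f
pos 63 'd': at 0
pos 64 'b': at 1
pos 65 'd': at 2
pos 66 'b': at 3
pos 67 'b': at 4
pos 68 'b': at 5  ** P0@[64:68]
pos 69 'a': at 6 ·f
pos 70 'c': at 7
pos 71 'c': at 8  ** P1@[69:71]
pos 72 'b': at 1 ·f

All matches (sorted): [[5,1],[13,1],[18,0],[24,1],[37,1],[43,0],[49,0],[57,0],[60,1],[68,0],[71,1]]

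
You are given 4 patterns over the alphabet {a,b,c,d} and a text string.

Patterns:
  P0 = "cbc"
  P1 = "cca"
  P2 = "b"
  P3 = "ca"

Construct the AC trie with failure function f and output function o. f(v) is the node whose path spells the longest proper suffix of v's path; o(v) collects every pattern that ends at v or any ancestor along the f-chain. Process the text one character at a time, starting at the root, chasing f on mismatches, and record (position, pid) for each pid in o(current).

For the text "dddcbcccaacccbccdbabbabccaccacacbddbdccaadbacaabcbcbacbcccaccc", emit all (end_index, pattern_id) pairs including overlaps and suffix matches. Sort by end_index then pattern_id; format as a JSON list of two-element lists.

Construct AC machine:
Trie (insert patterns):
  0='ε' goto b→6 c→1
  1='c' goto a→7 b→2 c→4
  2='cb' goto c→3
  3='cbc' goto ·  [P0 ends]
  4='cc' goto a→5
  5='cca' goto ·  [P1 ends]
  6='b' goto ·  [P2 ends]
  7='ca' goto ·  [P3 ends]

BFS fail/out derivation:
  fail(1) 'c': from fail(0)=0 chase 'c': 0 ⇒ 0;  out=∅∪out(0)=∅
  fail(6) 'b': from fail(0)=0 chase 'b': 0 ⇒ 0;  out={2}∪out(0)={2}
  fail(2) 'cb': from fail(1)=0 chase 'b': 0 ⇒ 6;  out=∅∪out(6)={2}
  fail(4) 'cc': from fail(1)=0 chase 'c': 0 ⇒ 1;  out=∅∪out(1)=∅
  fail(7) 'ca': from fail(1)=0 chase 'a': 0 ⇒ 0;  out={3}∪out(0)={3}
  fail(3) 'cbc': from fail(2)=6 chase 'c': 6→0 ⇒ 1;  out={0}∪out(1)={0}
  fail(5) 'cca': from fail(4)=1 chase 'a': 1 ⇒ 7;  out={1}∪out(7)={1,3}

Scan:
pos 0 'd': at 0
pos 1 'd': at 0
pos 2 'd': at 0
pos 3 'c': at 1
pos 4 'b': at 2  ** P2@[4:4]
pos 5 'c': at 3  ** P0@[3:5]
pos 6 'c': at 4 (via fail)
pos 7 'c': at 4 (via fail)
pos 8 'a': at 5  ** P1@[6:8],P3@[7:8]
pos 9 'a': at 0 (via fail)
pos 10 'c': at 1
pos 11 'c': at 4
pos 12 'c': at 4 (via fail)
pos 13 'b': at 2 (via fail)  ** P2@[13:13]
pos 14 'c': at 3  ** P0@[12:14]
pos 15 'c': at 4 (via fail)
pos 16 'd': at 0 (via fail)
pos 17 'b': at 6  ** P2@[17:17]
pos 18 'a': at 0 (via fail)
pos 19 'b': at 6  ** P2@[19:19]
pos 20 'b': at 6 (via fail)  ** P2@[20:20]
pos 21 'a': at 0 (via fail)
pos 22 'b': at 6  ** P2@[22:22]
pos 23 'c': at 1 (via fail)
pos 24 'c': at 4
pos 25 'a': at 5  ** P1@[23:25],P3@[24:25]
pos 26 'c': at 1 (via fail)
pos 27 'c': at 4
pos 28 'a': at 5  ** P1@[26:28],P3@[27:28]
pos 29 'c': at 1 (via fail)
pos 30 'a': at 7  ** P3@[29:30]
pos 31 'c': at 1 (via fail)
pos 32 'b': at 2  ** P2@[32:32]
pos 33 'd': at 0 (via fail)
pos 34 'd': at 0
pos 35 'b': at 6  ** P2@[35:35]
pos 36 'd': at 0 (via fail)
pos 37 'c': at 1
pos 38 'c': at 4
pos 39 'a': at 5  ** P1@[37:39],P3@[38:39]
pos 40 'a': at 0 (via fail)
pos 41 'd': at 0
pos 42 'b': at 6  ** P2@[42:42]
pos 43 'a': at 0 (via fail)
pos 44 'c': at 1
pos 45 'a': at 7  ** P3@[44:45]
pos 46 'a': at 0 (via fail)
pos 47 'b': at 6  ** P2@[47:47]
pos 48 'c': at 1 (via fail)
pos 49 'b': at 2  ** P2@[49:49]
pos 50 'c': at 3  ** P0@[48:50]
pos 51 'b': at 2 (via fail)  ** P2@[51:51]
pos 52 'a': at 0 (via fail)
pos 53 'c': at 1
pos 54 'b': at 2  ** P2@[54:54]
pos 55 'c': at 3  ** P0@[53:55]
pos 56 'c': at 4 (via fail)
pos 57 'c': at 4 (via fail)
pos 58 'a': at 5  ** P1@[56:58],P3@[57:58]
pos 59 'c': at 1 (via fail)
pos 60 'c': at 4
pos 61 'c': at 4 (via fail)

All matches (sorted): [[4,2],[5,0],[8,1],[8,3],[13,2],[14,0],[17,2],[19,2],[20,2],[22,2],[25,1],[25,3],[28,1],[28,3],[30,3],[32,2],[35,2],[39,1],[39,3],[42,2],[45,3],[47,2],[49,2],[50,0],[51,2],[54,2],[55,0],[58,1],[58,3]]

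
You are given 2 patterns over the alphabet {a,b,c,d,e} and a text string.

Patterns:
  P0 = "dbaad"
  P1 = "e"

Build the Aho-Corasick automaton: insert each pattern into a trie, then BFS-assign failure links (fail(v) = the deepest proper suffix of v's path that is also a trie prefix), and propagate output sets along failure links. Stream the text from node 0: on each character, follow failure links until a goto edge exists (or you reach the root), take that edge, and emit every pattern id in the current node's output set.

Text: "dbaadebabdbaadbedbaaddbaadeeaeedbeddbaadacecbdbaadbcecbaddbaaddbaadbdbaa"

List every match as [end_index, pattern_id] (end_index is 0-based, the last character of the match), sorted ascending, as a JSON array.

Build automaton:
Trie nodes:
  0='ε' goto d→1 e→6
  1='d' goto b→2
  2='db' goto a→3
  3='dba' goto a→4
  4='dbaa' goto d→5
  5='dbaad' goto ·  [P0 ends]
  6='e' goto ·  [P1 ends]

Failure links (BFS by depth):
  n1('d'): parent n0 fail=0; on 'd' 0 → fail=0;  out ∅∪∅=∅
  n6('e'): parent n0 fail=0; on 'e' 0 → fail=0;  out {1}∪∅={1}
  n2('db'): parent n1 fail=0; on 'b' 0 → fail=0;  out ∅∪∅=∅
  n3('dba'): parent n2 fail=0; on 'a' 0 → fail=0;  out ∅∪∅=∅
  n4('dbaa'): parent n3 fail=0; on 'a' 0 → fail=0;  out ∅∪∅=∅
  n5('dbaad'): parent n4 fail=0; on 'd' 0 → fail=1;  out {0}∪∅={0}

Run:
[0] read 'd'  n0⇒n1
[1] read 'b'  n1⇒n2
[2] read 'a'  n2⇒n3
[3] read 'a'  n3⇒n4
[4] read 'd'  n4⇒n5  → match P0@[0:4]
[5] read 'e'  n5⇒n6 ·f  → match P1@[5:5]
[6] read 'b'  n6⇒n0 ·f
[7] read 'a'  n0⇒n0
[8] read 'b'  n0⇒n0
[9] read 'd'  n0⇒n1
[10] read 'b'  n1⇒n2
[11] read 'a'  n2⇒n3
[12] read 'a'  n3⇒n4
[13] read 'd'  n4⇒n5  → match P0@[9:13]
[14] read 'b'  n5⇒n2 ·f
[15] read 'e'  n2⇒n6 ·f  → match P1@[15:15]
[16] read 'd'  n6⇒n1 ·f
[17] read 'b'  n1⇒n2
[18] read 'a'  n2⇒n3
[19] read 'a'  n3⇒n4
[20] read 'd'  n4⇒n5  → match P0@[16:20]
[21] read 'd'  n5⇒n1 ·f
[22] read 'b'  n1⇒n2
[23] read 'a'  n2⇒n3
[24] read 'a'  n3⇒n4
[25] read 'd'  n4⇒n5  → match P0@[21:25]
[26] read 'e'  n5⇒n6 ·f  → match P1@[26:26]
[27] read 'e'  n6⇒n6 ·f  → match P1@[27:27]
[28] read 'a'  n6⇒n0 ·f
[29] read 'e'  n0⇒n6  → match P1@[29:29]
[30] read 'e'  n6⇒n6 ·f  → match P1@[30:30]
[31] read 'd'  n6⇒n1 ·f
[32] read 'b'  n1⇒n2
[33] read 'e'  n2⇒n6 ·f  → match P1@[33:33]
[34] read 'd'  n6⇒n1 ·f
[35] read 'd'  n1⇒n1 ·f
[36] read 'b'  n1⇒n2
[37] read 'a'  n2⇒n3
[38] read 'a'  n3⇒n4
[39] read 'd'  n4⇒n5  → match P0@[35:39]
[40] read 'a'  n5⇒n0 ·f
[41] read 'c'  n0⇒n0
[42] read 'e'  n0⇒n6  → match P1@[42:42]
[43] read 'c'  n6⇒n0 ·f
[44] read 'b'  n0⇒n0
[45] read 'd'  n0⇒n1
[46] read 'b'  n1⇒n2
[47] read 'a'  n2⇒n3
[48] read 'a'  n3⇒n4
[49] read 'd'  n4⇒n5  → match P0@[45:49]
[50] read 'b'  n5⇒n2 ·f
[51] read 'c'  n2⇒n0 ·f
[52] read 'e'  n0⇒n6  → match P1@[52:52]
[53] read 'c'  n6⇒n0 ·f
[54] read 'b'  n0⇒n0
[55] read 'a'  n0⇒n0
[56] read 'd'  n0⇒n1
[57] read 'd'  n1⇒n1 ·f
[58] read 'b'  n1⇒n2
[59] read 'a'  n2⇒n3
[60] read 'a'  n3⇒n4
[61] read 'd'  n4⇒n5  → match P0@[57:61]
[62] read 'd'  n5⇒n1 ·f
[63] read 'b'  n1⇒n2
[64] read 'a'  n2⇒n3
[65] read 'a'  n3⇒n4
[66] read 'd'  n4⇒n5  → match P0@[62:66]
[67] read 'b'  n5⇒n2 ·f
[68] read 'd'  n2⇒n1 ·f
[69] read 'b'  n1⇒n2
[70] read 'a'  n2⇒n3
[71] read 'a'  n3⇒n4

Matches: [[4,0],[5,1],[13,0],[15,1],[20,0],[25,0],[26,1],[27,1],[29,1],[30,1],[33,1],[39,0],[42,1],[49,0],[52,1],[61,0],[66,0]]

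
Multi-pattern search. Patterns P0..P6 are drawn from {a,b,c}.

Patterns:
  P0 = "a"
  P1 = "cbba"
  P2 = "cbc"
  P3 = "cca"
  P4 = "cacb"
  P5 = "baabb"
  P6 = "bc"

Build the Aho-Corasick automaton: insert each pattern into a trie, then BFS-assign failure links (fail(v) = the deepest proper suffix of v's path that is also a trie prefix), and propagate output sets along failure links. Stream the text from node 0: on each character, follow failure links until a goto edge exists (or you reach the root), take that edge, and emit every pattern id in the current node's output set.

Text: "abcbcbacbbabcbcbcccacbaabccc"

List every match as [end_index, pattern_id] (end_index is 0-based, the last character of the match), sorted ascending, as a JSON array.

Build:
Trie (insert patterns):
  n0 'ε': a→1 b→12 c→2
  n1 'a': ·  [P0 ends]
  n2 'c': a→9 b→3 c→7
  n3 'cb': b→4 c→6
  n4 'cbb': a→5
  n5 'cbba': ·  [P1 ends]
  n6 'cbc': ·  [P2 ends]
  n7 'cc': a→8
  n8 'cca': ·  [P3 ends]
  n9 'ca': c→10
  n10 'cac': b→11
  n11 'cacb': ·  [P4 ends]
  n12 'b': a→13 c→17
  n13 'ba': a→14
  n14 'baa': b→15
  n15 'baab': b→16
  n16 'baabb': ·  [P5 ends]
  n17 'bc': ·  [P6 ends]

Failure links (BFS by depth):
  n1('a'): parent n0 fail=0; on 'a' 0 → fail=0;  out {0}∪∅={0}
  n2('c'): parent n0 fail=0; on 'c' 0 → fail=0;  out ∅∪∅=∅
  n12('b'): parent n0 fail=0; on 'b' 0 → fail=0;  out ∅∪∅=∅
  n3('cb'): parent n2 fail=0; on 'b' 0 → fail=12;  out ∅∪∅=∅
  n7('cc'): parent n2 fail=0; on 'c' 0 → fail=2;  out ∅∪∅=∅
  n9('ca'): parent n2 fail=0; on 'a' 0 → fail=1;  out ∅∪{0}={0}
  n13('ba'): parent n12 fail=0; on 'a' 0 → fail=1;  out ∅∪{0}={0}
  n17('bc'): parent n12 fail=0; on 'c' 0 → fail=2;  out {6}∪∅={6}
  n4('cbb'): parent n3 fail=12; on 'b' 12→0 → fail=12;  out ∅∪∅=∅
  n6('cbc'): parent n3 fail=12; on 'c' 12 → fail=17;  out {2}∪{6}={2,6}
  n8('cca'): parent n7 fail=2; on 'a' 2 → fail=9;  out {3}∪{0}={0,3}
  n10('cac'): parent n9 fail=1; on 'c' 1→0 → fail=2;  out ∅∪∅=∅
  n14('baa'): parent n13 fail=1; on 'a' 1→0 → fail=1;  out ∅∪{0}={0}
  n5('cbba'): parent n4 fail=12; on 'a' 12 → fail=13;  out {1}∪{0}={0,1}
  n11('cacb'): parent n10 fail=2; on 'b' 2 → fail=3;  out {4}∪∅={4}
  n15('baab'): parent n14 fail=1; on 'b' 1→0 → fail=12;  out ∅∪∅=∅
  n16('baabb'): parent n15 fail=12; on 'b' 12→0 → fail=12;  out {5}∪∅={5}

Text stream:
i=0 'a': node 0→1  emit P0@[0:0]
i=1 'b': node 1→12 (fail-walked)
i=2 'c': node 12→17  emit P6@[1:2]
i=3 'b': node 17→3 (fail-walked)
i=4 'c': node 3→6  emit P2@[2:4],P6@[3:4]
i=5 'b': node 6→3 (fail-walked)
i=6 'a': node 3→13 (fail-walked)  emit P0@[6:6]
i=7 'c': node 13→2 (fail-walked)
i=8 'b': node 2→3
i=9 'b': node 3→4
i=10 'a': node 4→5  emit P0@[10:10],P1@[7:10]
i=11 'b': node 5→12 (fail-walked)
i=12 'c': node 12→17  emit P6@[11:12]
i=13 'b': node 17→3 (fail-walked)
i=14 'c': node 3→6  emit P2@[12:14],P6@[13:14]
i=15 'b': node 6→3 (fail-walked)
i=16 'c': node 3→6  emit P2@[14:16],P6@[15:16]
i=17 'c': node 6→7 (fail-walked)
i=18 'c': node 7→7 (fail-walked)
i=19 'a': node 7→8  emit P0@[19:19],P3@[17:19]
i=20 'c': node 8→10 (fail-walked)
i=21 'b': node 10→11  emit P4@[18:21]
i=22 'a': node 11→13 (fail-walked)  emit P0@[22:22]
i=23 'a': node 13→14  emit P0@[23:23]
i=24 'b': node 14→15
i=25 'c': node 15→17 (fail-walked)  emit P6@[24:25]
i=26 'c': node 17→7 (fail-walked)
i=27 'c': node 7→7 (fail-walked)

Matches: [[0,0],[2,6],[4,2],[4,6],[6,0],[10,0],[10,1],[12,6],[14,2],[14,6],[16,2],[16,6],[19,0],[19,3],[21,4],[22,0],[23,0],[25,6]]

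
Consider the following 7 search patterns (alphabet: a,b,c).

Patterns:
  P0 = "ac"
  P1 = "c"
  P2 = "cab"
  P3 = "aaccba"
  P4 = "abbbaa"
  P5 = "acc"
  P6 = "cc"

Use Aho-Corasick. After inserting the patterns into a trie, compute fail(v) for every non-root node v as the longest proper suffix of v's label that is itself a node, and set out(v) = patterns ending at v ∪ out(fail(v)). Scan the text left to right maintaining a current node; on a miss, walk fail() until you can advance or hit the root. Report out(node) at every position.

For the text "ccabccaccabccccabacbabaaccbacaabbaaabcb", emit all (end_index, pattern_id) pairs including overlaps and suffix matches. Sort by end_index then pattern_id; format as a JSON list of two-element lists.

Build:
Trie nodes:
  0='ε' goto a→1 c→3
  1='a' goto a→6 b→11 c→2
  2='ac' goto c→16  ←P0
  3='c' goto a→4 c→17  ←P1
  4='ca' goto b→5
  5='cab' goto ·  ←P2
  6='aa' goto c→7
  7='aac' goto c→8
  8='aacc' goto b→9
  9='aaccb' goto a→10
  10='aaccba' goto ·  ←P3
  11='ab' goto b→12
  12='abb' goto b→13
  13='abbb' goto a→14
  14='abbba' goto a→15
  15='abbbaa' goto ·  ←P4
  16='acc' goto ·  ←P5
  17='cc' goto ·  ←P6

BFS fail/out derivation:
  n1('a'): parent n0 fail=0; on 'a' 0 → fail=0;  out ∅∪∅=∅
  n3('c'): parent n0 fail=0; on 'c' 0 → fail=0;  out {1}∪∅={1}
  n2('ac'): parent n1 fail=0; on 'c' 0 → fail=3;  out {0}∪{1}={0,1}
  n4('ca'): parent n3 fail=0; on 'a' 0 → fail=1;  out ∅∪∅=∅
  n6('aa'): parent n1 fail=0; on 'a' 0 → fail=1;  out ∅∪∅=∅
  n11('ab'): parent n1 fail=0; on 'b' 0 → fail=0;  out ∅∪∅=∅
  n17('cc'): parent n3 fail=0; on 'c' 0 → fail=3;  out {6}∪{1}={1,6}
  n5('cab'): parent n4 fail=1; on 'b' 1 → fail=11;  out {2}∪∅={2}
  n7('aac'): parent n6 fail=1; on 'c' 1 → fail=2;  out ∅∪{0,1}={0,1}
  n12('abb'): parent n11 fail=0; on 'b' 0 → fail=0;  out ∅∪∅=∅
  n16('acc'): parent n2 fail=3; on 'c' 3 → fail=17;  out {5}∪{1,6}={1,5,6}
  n8('aacc'): parent n7 fail=2; on 'c' 2 → fail=16;  out ∅∪{1,5,6}={1,5,6}
  n13('abbb'): parent n12 fail=0; on 'b' 0 → fail=0;  out ∅∪∅=∅
  n9('aaccb'): parent n8 fail=16; on 'b' 16→17→3→0 → fail=0;  out ∅∪∅=∅
  n14('abbba'): parent n13 fail=0; on 'a' 0 → fail=1;  out ∅∪∅=∅
  n10('aaccba'): parent n9 fail=0; on 'a' 0 → fail=1;  out {3}∪∅={3}
  n15('abbbaa'): parent n14 fail=1; on 'a' 1 → fail=6;  out {4}∪∅={4}

Scan:
pos 0 'c': at 3  ** P1@[0:0]
pos 1 'c': at 17  ** P1@[1:1],P6@[0:1]
pos 2 'a': at 4 (via fail)
pos 3 'b': at 5  ** P2@[1:3]
pos 4 'c': at 3 (via fail)  ** P1@[4:4]
pos 5 'c': at 17  ** P1@[5:5],P6@[4:5]
pos 6 'a': at 4 (via fail)
pos 7 'c': at 2 (via fail)  ** P0@[6:7],P1@[7:7]
pos 8 'c': at 16  ** P1@[8:8],P5@[6:8],P6@[7:8]
pos 9 'a': at 4 (via fail)
pos 10 'b': at 5  ** P2@[8:10]
pos 11 'c': at 3 (via fail)  ** P1@[11:11]
pos 12 'c': at 17  ** P1@[12:12],P6@[11:12]
pos 13 'c': at 17 (via fail)  ** P1@[13:13],P6@[12:13]
pos 14 'c': at 17 (via fail)  ** P1@[14:14],P6@[13:14]
pos 15 'a': at 4 (via fail)
pos 16 'b': at 5  ** P2@[14:16]
pos 17 'a': at 1 (via fail)
pos 18 'c': at 2  ** P0@[17:18],P1@[18:18]
pos 19 'b': at 0 (via fail)
pos 20 'a': at 1
pos 21 'b': at 11
pos 22 'a': at 1 (via fail)
pos 23 'a': at 6
pos 24 'c': at 7  ** P0@[23:24],P1@[24:24]
pos 25 'c': at 8  ** P1@[25:25],P5@[23:25],P6@[24:25]
pos 26 'b': at 9
pos 27 'a': at 10  ** P3@[22:27]
pos 28 'c': at 2 (via fail)  ** P0@[27:28],P1@[28:28]
pos 29 'a': at 4 (via fail)
pos 30 'a': at 6 (via fail)
pos 31 'b': at 11 (via fail)
pos 32 'b': at 12
pos 33 'a': at 1 (via fail)
pos 34 'a': at 6
pos 35 'a': at 6 (via fail)
pos 36 'b': at 11 (via fail)
pos 37 'c': at 3 (via fail)  ** P1@[37:37]
pos 38 'b': at 0 (via fail)

Result: [[0,1],[1,1],[1,6],[3,2],[4,1],[5,1],[5,6],[7,0],[7,1],[8,1],[8,5],[8,6],[10,2],[11,1],[12,1],[12,6],[13,1],[13,6],[14,1],[14,6],[16,2],[18,0],[18,1],[24,0],[24,1],[25,1],[25,5],[25,6],[27,3],[28,0],[28,1],[37,1]]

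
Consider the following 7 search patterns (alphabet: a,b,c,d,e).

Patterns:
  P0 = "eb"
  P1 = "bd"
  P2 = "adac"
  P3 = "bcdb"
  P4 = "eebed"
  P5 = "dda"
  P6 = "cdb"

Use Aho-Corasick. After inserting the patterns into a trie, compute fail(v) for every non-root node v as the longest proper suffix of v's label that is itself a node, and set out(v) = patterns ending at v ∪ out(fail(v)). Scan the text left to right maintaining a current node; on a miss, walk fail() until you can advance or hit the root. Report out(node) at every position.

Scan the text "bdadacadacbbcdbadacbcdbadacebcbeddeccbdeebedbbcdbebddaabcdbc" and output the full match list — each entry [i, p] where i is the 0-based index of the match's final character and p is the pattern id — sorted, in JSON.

Construct AC machine:
Trie nodes:
  0='ε' goto a→5 b→3 c→19 d→16 e→1
  1='e' goto b→2 e→12
  2='eb' goto ·  ←P0
  3='b' goto c→9 d→4
  4='bd' goto ·  ←P1
  5='a' goto d→6
  6='ad' goto a→7
  7='ada' goto c→8
  8='adac' goto ·  ←P2
  9='bc' goto d→10
  10='bcd' goto b→11
  11='bcdb' goto ·  ←P3
  12='ee' goto b→13
  13='eeb' goto e→14
  14='eebe' goto d→15
  15='eebed' goto ·  ←P4
  16='d' goto d→17
  17='dd' goto a→18
  18='dda' goto ·  ←P5
  19='c' goto d→20
  20='cd' goto b→21
  21='cdb' goto ·  ←P6

Failure links (BFS by depth):
  fail(1) 'e': from fail(0)=0 chase 'e': 0 ⇒ 0;  out=∅∪out(0)=∅
  fail(3) 'b': from fail(0)=0 chase 'b': 0 ⇒ 0;  out=∅∪out(0)=∅
  fail(5) 'a': from fail(0)=0 chase 'a': 0 ⇒ 0;  out=∅∪out(0)=∅
  fail(16) 'd': from fail(0)=0 chase 'd': 0 ⇒ 0;  out=∅∪out(0)=∅
  fail(19) 'c': from fail(0)=0 chase 'c': 0 ⇒ 0;  out=∅∪out(0)=∅
  fail(2) 'eb': from fail(1)=0 chase 'b': 0 ⇒ 3;  out={0}∪out(3)={0}
  fail(4) 'bd': from fail(3)=0 chase 'd': 0 ⇒ 16;  out={1}∪out(16)={1}
  fail(6) 'ad': from fail(5)=0 chase 'd': 0 ⇒ 16;  out=∅∪out(16)=∅
  fail(9) 'bc': from fail(3)=0 chase 'c': 0 ⇒ 19;  out=∅∪out(19)=∅
  fail(12) 'ee': from fail(1)=0 chase 'e': 0 ⇒ 1;  out=∅∪out(1)=∅
  fail(17) 'dd': from fail(16)=0 chase 'd': 0 ⇒ 16;  out=∅∪out(16)=∅
  fail(20) 'cd': from fail(19)=0 chase 'd': 0 ⇒ 16;  out=∅∪out(16)=∅
  fail(7) 'ada': from fail(6)=16 chase 'a': 16→0 ⇒ 5;  out=∅∪out(5)=∅
  fail(10) 'bcd': from fail(9)=19 chase 'd': 19 ⇒ 20;  out=∅∪out(20)=∅
  fail(13) 'eeb': from fail(12)=1 chase 'b': 1 ⇒ 2;  out=∅∪out(2)={0}
  fail(18) 'dda': from fail(17)=16 chase 'a': 16→0 ⇒ 5;  out={5}∪out(5)={5}
  fail(21) 'cdb': from fail(20)=16 chase 'b': 16→0 ⇒ 3;  out={6}∪out(3)={6}
  fail(8) 'adac': from fail(7)=5 chase 'c': 5→0 ⇒ 19;  out={2}∪out(19)={2}
  fail(11) 'bcdb': from fail(10)=20 chase 'b': 20 ⇒ 21;  out={3}∪out(21)={3,6}
  fail(14) 'eebe': from fail(13)=2 chase 'e': 2→3→0 ⇒ 1;  out=∅∪out(1)=∅
  fail(15) 'eebed': from fail(14)=1 chase 'd': 1→0 ⇒ 16;  out={4}∪out(16)={4}

Text stream:
i=0 'b': node 0→3
i=1 'd': node 3→4  → match P1@[0:1]
i=2 'a': node 4→5 ·f
i=3 'd': node 5→6
i=4 'a': node 6→7
i=5 'c': node 7→8  → match P2@[2:5]
i=6 'a': node 8→5 ·f
i=7 'd': node 5→6
i=8 'a': node 6→7
i=9 'c': node 7→8  → match P2@[6:9]
i=10 'b': node 8→3 ·f
i=11 'b': node 3→3 ·f
i=12 'c': node 3→9
i=13 'd': node 9→10
i=14 'b': node 10→11  → match P3@[11:14],P6@[12:14]
i=15 'a': node 11→5 ·f
i=16 'd': node 5→6
i=17 'a': node 6→7
i=18 'c': node 7→8  → match P2@[15:18]
i=19 'b': node 8→3 ·f
i=20 'c': node 3→9
i=21 'd': node 9→10
i=22 'b': node 10→11  → match P3@[19:22],P6@[20:22]
i=23 'a': node 11→5 ·f
i=24 'd': node 5→6
i=25 'a': node 6→7
i=26 'c': node 7→8  → match P2@[23:26]
i=27 'e': node 8→1 ·f
i=28 'b': node 1→2  → match P0@[27:28]
i=29 'c': node 2→9 ·f
i=30 'b': node 9→3 ·f
i=31 'e': node 3→1 ·f
i=32 'd': node 1→16 ·f
i=33 'd': node 16→17
i=34 'e': node 17→1 ·f
i=35 'c': node 1→19 ·f
i=36 'c': node 19→19 ·f
i=37 'b': node 19→3 ·f
i=38 'd': node 3→4  → match P1@[37:38]
i=39 'e': node 4→1 ·f
i=40 'e': node 1→12
i=41 'b': node 12→13  → match P0@[40:41]
i=42 'e': node 13→14
i=43 'd': node 14→15  → match P4@[39:43]
i=44 'b': node 15→3 ·f
i=45 'b': node 3→3 ·f
i=46 'c': node 3→9
i=47 'd': node 9→10
i=48 'b': node 10→11  → match P3@[45:48],P6@[46:48]
i=49 'e': node 11→1 ·f
i=50 'b': node 1→2  → match P0@[49:50]
i=51 'd': node 2→4 ·f  → match P1@[50:51]
i=52 'd': node 4→17 ·f
i=53 'a': node 17→18  → match P5@[51:53]
i=54 'a': node 18→5 ·f
i=55 'b': node 5→3 ·f
i=56 'c': node 3→9
i=57 'd': node 9→10
i=58 'b': node 10→11  → match P3@[55:58],P6@[56:58]
i=59 'c': node 11→9 ·f

Result: [[1,1],[5,2],[9,2],[14,3],[14,6],[18,2],[22,3],[22,6],[26,2],[28,0],[38,1],[41,0],[43,4],[48,3],[48,6],[50,0],[51,1],[53,5],[58,3],[58,6]]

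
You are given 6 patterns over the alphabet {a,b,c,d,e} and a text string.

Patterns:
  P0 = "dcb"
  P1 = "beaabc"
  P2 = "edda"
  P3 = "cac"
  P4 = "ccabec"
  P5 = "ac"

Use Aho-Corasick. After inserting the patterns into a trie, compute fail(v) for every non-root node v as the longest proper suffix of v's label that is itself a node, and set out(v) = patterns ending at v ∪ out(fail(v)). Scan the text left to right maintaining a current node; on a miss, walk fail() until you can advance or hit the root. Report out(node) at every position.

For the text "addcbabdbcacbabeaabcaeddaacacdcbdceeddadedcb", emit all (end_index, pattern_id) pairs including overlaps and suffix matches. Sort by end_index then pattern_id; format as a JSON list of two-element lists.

Build automaton:
Trie (insert patterns):
  0='ε' goto a→22 b→4 c→14 d→1 e→10
  1='d' goto c→2
  2='dc' goto b→3
  3='dcb' goto ·  [P0 ends]
  4='b' goto e→5
  5='be' goto a→6
  6='bea' goto a→7
  7='beaa' goto b→8
  8='beaab' goto c→9
  9='beaabc' goto ·  [P1 ends]
  10='e' goto d→11
  11='ed' goto d→12
  12='edd' goto a→13
  13='edda' goto ·  [P2 ends]
  14='c' goto a→15 c→17
  15='ca' goto c→16
  16='cac' goto ·  [P3 ends]
  17='cc' goto a→18
  18='cca' goto b→19
  19='ccab' goto e→20
  20='ccabe' goto c→21
  21='ccabec' goto ·  [P4 ends]
  22='a' goto c→23
  23='ac' goto ·  [P5 ends]

Failure links (BFS by depth):
  fail(1) 'd': from fail(0)=0 chase 'd': 0 ⇒ 0;  out=∅∪out(0)=∅
  fail(4) 'b': from fail(0)=0 chase 'b': 0 ⇒ 0;  out=∅∪out(0)=∅
  fail(10) 'e': from fail(0)=0 chase 'e': 0 ⇒ 0;  out=∅∪out(0)=∅
  fail(14) 'c': from fail(0)=0 chase 'c': 0 ⇒ 0;  out=∅∪out(0)=∅
  fail(22) 'a': from fail(0)=0 chase 'a': 0 ⇒ 0;  out=∅∪out(0)=∅
  fail(2) 'dc': from fail(1)=0 chase 'c': 0 ⇒ 14;  out=∅∪out(14)=∅
  fail(5) 'be': from fail(4)=0 chase 'e': 0 ⇒ 10;  out=∅∪out(10)=∅
  fail(11) 'ed': from fail(10)=0 chase 'd': 0 ⇒ 1;  out=∅∪out(1)=∅
  fail(15) 'ca': from fail(14)=0 chase 'a': 0 ⇒ 22;  out=∅∪out(22)=∅
  fail(17) 'cc': from fail(14)=0 chase 'c': 0 ⇒ 14;  out=∅∪out(14)=∅
  fail(23) 'ac': from fail(22)=0 chase 'c': 0 ⇒ 14;  out={5}∪out(14)={5}
  fail(3) 'dcb': from fail(2)=14 chase 'b': 14→0 ⇒ 4;  out={0}∪out(4)={0}
  fail(6) 'bea': from fail(5)=10 chase 'a': 10→0 ⇒ 22;  out=∅∪out(22)=∅
  fail(12) 'edd': from fail(11)=1 chase 'd': 1→0 ⇒ 1;  out=∅∪out(1)=∅
  fail(16) 'cac': from fail(15)=22 chase 'c': 22 ⇒ 23;  out={3}∪out(23)={3,5}
  fail(18) 'cca': from fail(17)=14 chase 'a': 14 ⇒ 15;  out=∅∪out(15)=∅
  fail(7) 'beaa': from fail(6)=22 chase 'a': 22→0 ⇒ 22;  out=∅∪out(22)=∅
  fail(13) 'edda': from fail(12)=1 chase 'a': 1→0 ⇒ 22;  out={2}∪out(22)={2}
  fail(19) 'ccab': from fail(18)=15 chase 'b': 15→22→0 ⇒ 4;  out=∅∪out(4)=∅
  fail(8) 'beaab': from fail(7)=22 chase 'b': 22→0 ⇒ 4;  out=∅∪out(4)=∅
  fail(20) 'ccabe': from fail(19)=4 chase 'e': 4 ⇒ 5;  out=∅∪out(5)=∅
  fail(9) 'beaabc': from fail(8)=4 chase 'c': 4→0 ⇒ 14;  out={1}∪out(14)={1}
  fail(21) 'ccabec': from fail(20)=5 chase 'c': 5→10→0 ⇒ 14;  out={4}∪out(14)={4}

Run:
[0] read 'a'  n0⇒n22
[1] read 'd'  n22⇒n1 ·f
[2] read 'd'  n1⇒n1 ·f
[3] read 'c'  n1⇒n2
[4] read 'b'  n2⇒n3  → match P0@[2:4]
[5] read 'a'  n3⇒n22 ·f
[6] read 'b'  n22⇒n4 ·f
[7] read 'd'  n4⇒n1 ·f
[8] read 'b'  n1⇒n4 ·f
[9] read 'c'  n4⇒n14 ·f
[10] read 'a'  n14⇒n15
[11] read 'c'  n15⇒n16  → match P3@[9:11],P5@[10:11]
[12] read 'b'  n16⇒n4 ·f
[13] read 'a'  n4⇒n22 ·f
[14] read 'b'  n22⇒n4 ·f
[15] read 'e'  n4⇒n5
[16] read 'a'  n5⇒n6
[17] read 'a'  n6⇒n7
[18] read 'b'  n7⇒n8
[19] read 'c'  n8⇒n9  → match P1@[14:19]
[20] read 'a'  n9⇒n15 ·f
[21] read 'e'  n15⇒n10 ·f
[22] read 'd'  n10⇒n11
[23] read 'd'  n11⇒n12
[24] read 'a'  n12⇒n13  → match P2@[21:24]
[25] read 'a'  n13⇒n22 ·f
[26] read 'c'  n22⇒n23  → match P5@[25:26]
[27] read 'a'  n23⇒n15 ·f
[28] read 'c'  n15⇒n16  → match P3@[26:28],P5@[27:28]
[29] read 'd'  n16⇒n1 ·f
[30] read 'c'  n1⇒n2
[31] read 'b'  n2⇒n3  → match P0@[29:31]
[32] read 'd'  n3⇒n1 ·f
[33] read 'c'  n1⇒n2
[34] read 'e'  n2⇒n10 ·f
[35] read 'e'  n10⇒n10 ·f
[36] read 'd'  n10⇒n11
[37] read 'd'  n11⇒n12
[38] read 'a'  n12⇒n13  → match P2@[35:38]
[39] read 'd'  n13⇒n1 ·f
[40] read 'e'  n1⇒n10 ·f
[41] read 'd'  n10⇒n11
[42] read 'c'  n11⇒n2 ·f
[43] read 'b'  n2⇒n3  → match P0@[41:43]

Result: [[4,0],[11,3],[11,5],[19,1],[24,2],[26,5],[28,3],[28,5],[31,0],[38,2],[43,0]]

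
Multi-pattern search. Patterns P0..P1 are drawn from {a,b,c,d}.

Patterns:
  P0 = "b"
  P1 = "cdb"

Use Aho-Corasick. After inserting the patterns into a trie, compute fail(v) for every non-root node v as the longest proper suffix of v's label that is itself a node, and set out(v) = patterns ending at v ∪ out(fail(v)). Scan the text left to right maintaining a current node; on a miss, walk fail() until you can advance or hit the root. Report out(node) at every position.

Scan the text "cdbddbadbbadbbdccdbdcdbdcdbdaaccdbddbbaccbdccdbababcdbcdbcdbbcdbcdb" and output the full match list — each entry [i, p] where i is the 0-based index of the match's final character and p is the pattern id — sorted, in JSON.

Build automaton:
Trie (insert patterns):
  0='ε' goto b→1 c→2
  1='b' goto ·  ←P0
  2='c' goto d→3
  3='cd' goto b→4
  4='cdb' goto ·  ←P1

Failure links (BFS by depth):
  fail(1) 'b': from fail(0)=0 chase 'b': 0 ⇒ 0;  out={0}∪out(0)={0}
  fail(2) 'c': from fail(0)=0 chase 'c': 0 ⇒ 0;  out=∅∪out(0)=∅
  fail(3) 'cd': from fail(2)=0 chase 'd': 0 ⇒ 0;  out=∅∪out(0)=∅
  fail(4) 'cdb': from fail(3)=0 chase 'b': 0 ⇒ 1;  out={1}∪out(1)={0,1}

Text stream:
i=0 'c': node 0→2
i=1 'd': node 2→3
i=2 'b': node 3→4  → match P0@[2:2],P1@[0:2]
i=3 'd': node 4→0 ·f
i=4 'd': node 0→0
i=5 'b': node 0→1  → match P0@[5:5]
i=6 'a': node 1→0 ·f
i=7 'd': node 0→0
i=8 'b': node 0→1  → match P0@[8:8]
i=9 'b': node 1→1 ·f  → match P0@[9:9]
i=10 'a': node 1→0 ·f
i=11 'd': node 0→0
i=12 'b': node 0→1  → match P0@[12:12]
i=13 'b': node 1→1 ·f  → match P0@[13:13]
i=14 'd': node 1→0 ·f
i=15 'c': node 0→2
i=16 'c': node 2→2 ·f
i=17 'd': node 2→3
i=18 'b': node 3→4  → match P0@[18:18],P1@[16:18]
i=19 'd': node 4→0 ·f
i=20 'c': node 0→2
i=21 'd': node 2→3
i=22 'b': node 3→4  → match P0@[22:22],P1@[20:22]
i=23 'd': node 4→0 ·f
i=24 'c': node 0→2
i=25 'd': node 2→3
i=26 'b': node 3→4  → match P0@[26:26],P1@[24:26]
i=27 'd': node 4→0 ·f
i=28 'a': node 0→0
i=29 'a': node 0→0
i=30 'c': node 0→2
i=31 'c': node 2→2 ·f
i=32 'd': node 2→3
i=33 'b': node 3→4  → match P0@[33:33],P1@[31:33]
i=34 'd': node 4→0 ·f
i=35 'd': node 0→0
i=36 'b': node 0→1  → match P0@[36:36]
i=37 'b': node 1→1 ·f  → match P0@[37:37]
i=38 'a': node 1→0 ·f
i=39 'c': node 0→2
i=40 'c': node 2→2 ·f
i=41 'b': node 2→1 ·f  → match P0@[41:41]
i=42 'd': node 1→0 ·f
i=43 'c': node 0→2
i=44 'c': node 2→2 ·f
i=45 'd': node 2→3
i=46 'b': node 3→4  → match P0@[46:46],P1@[44:46]
i=47 'a': node 4→0 ·f
i=48 'b': node 0→1  → match P0@[48:48]
i=49 'a': node 1→0 ·f
i=50 'b': node 0→1  → match P0@[50:50]
i=51 'c': node 1→2 ·f
i=52 'd': node 2→3
i=53 'b': node 3→4  → match P0@[53:53],P1@[51:53]
i=54 'c': node 4→2 ·f
i=55 'd': node 2→3
i=56 'b': node 3→4  → match P0@[56:56],P1@[54:56]
i=57 'c': node 4→2 ·f
i=58 'd': node 2→3
i=59 'b': node 3→4  → match P0@[59:59],P1@[57:59]
i=60 'b': node 4→1 ·f  → match P0@[60:60]
i=61 'c': node 1→2 ·f
i=62 'd': node 2→3
i=63 'b': node 3→4  → match P0@[63:63],P1@[61:63]
i=64 'c': node 4→2 ·f
i=65 'd': node 2→3
i=66 'b': node 3→4  → match P0@[66:66],P1@[64:66]

Result: [[2,0],[2,1],[5,0],[8,0],[9,0],[12,0],[13,0],[18,0],[18,1],[22,0],[22,1],[26,0],[26,1],[33,0],[33,1],[36,0],[37,0],[41,0],[46,0],[46,1],[48,0],[50,0],[53,0],[53,1],[56,0],[56,1],[59,0],[59,1],[60,0],[63,0],[63,1],[66,0],[66,1]]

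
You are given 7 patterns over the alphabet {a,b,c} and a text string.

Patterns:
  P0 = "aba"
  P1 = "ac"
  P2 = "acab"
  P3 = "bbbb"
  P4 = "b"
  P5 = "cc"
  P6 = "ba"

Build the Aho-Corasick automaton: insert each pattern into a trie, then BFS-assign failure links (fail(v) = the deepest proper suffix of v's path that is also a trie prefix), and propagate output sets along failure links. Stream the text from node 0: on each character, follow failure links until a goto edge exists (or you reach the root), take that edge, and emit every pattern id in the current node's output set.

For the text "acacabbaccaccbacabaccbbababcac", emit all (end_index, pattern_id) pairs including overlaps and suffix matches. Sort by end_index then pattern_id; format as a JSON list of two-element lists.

Build:
Trie (insert patterns):
  n0 'ε': a→1 b→7 c→11
  n1 'a': b→2 c→4
  n2 'ab': a→3
  n3 'aba': ·  [P0 ends]
  n4 'ac': a→5  [P1 ends]
  n5 'aca': b→6
  n6 'acab': ·  [P2 ends]
  n7 'b': a→13 b→8  [P4 ends]
  n8 'bb': b→9
  n9 'bbb': b→10
  n10 'bbbb': ·  [P3 ends]
  n11 'c': c→12
  n12 'cc': ·  [P5 ends]
  n13 'ba': ·  [P6 ends]

Failure links (BFS by depth):
  n1('a'): parent n0 fail=0; on 'a' 0 → fail=0;  out ∅∪∅=∅
  n7('b'): parent n0 fail=0; on 'b' 0 → fail=0;  out {4}∪∅={4}
  n11('c'): parent n0 fail=0; on 'c' 0 → fail=0;  out ∅∪∅=∅
  n2('ab'): parent n1 fail=0; on 'b' 0 → fail=7;  out ∅∪{4}={4}
  n4('ac'): parent n1 fail=0; on 'c' 0 → fail=11;  out {1}∪∅={1}
  n8('bb'): parent n7 fail=0; on 'b' 0 → fail=7;  out ∅∪{4}={4}
  n12('cc'): parent n11 fail=0; on 'c' 0 → fail=11;  out {5}∪∅={5}
  n13('ba'): parent n7 fail=0; on 'a' 0 → fail=1;  out {6}∪∅={6}
  n3('aba'): parent n2 fail=7; on 'a' 7 → fail=13;  out {0}∪{6}={0,6}
  n5('aca'): parent n4 fail=11; on 'a' 11→0 → fail=1;  out ∅∪∅=∅
  n9('bbb'): parent n8 fail=7; on 'b' 7 → fail=8;  out ∅∪{4}={4}
  n6('acab'): parent n5 fail=1; on 'b' 1 → fail=2;  out {2}∪{4}={2,4}
  n10('bbbb'): parent n9 fail=8; on 'b' 8 → fail=9;  out {3}∪{4}={3,4}

Scan:
[0] read 'a'  n0⇒n1
[1] read 'c'  n1⇒n4  ** P1@[0:1]
[2] read 'a'  n4⇒n5
[3] read 'c'  n5⇒n4 ·f  ** P1@[2:3]
[4] read 'a'  n4⇒n5
[5] read 'b'  n5⇒n6  ** P2@[2:5],P4@[5:5]
[6] read 'b'  n6⇒n8 ·f  ** P4@[6:6]
[7] read 'a'  n8⇒n13 ·f  ** P6@[6:7]
[8] read 'c'  n13⇒n4 ·f  ** P1@[7:8]
[9] read 'c'  n4⇒n12 ·f  ** P5@[8:9]
[10] read 'a'  n12⇒n1 ·f
[11] read 'c'  n1⇒n4  ** P1@[10:11]
[12] read 'c'  n4⇒n12 ·f  ** P5@[11:12]
[13] read 'b'  n12⇒n7 ·f  ** P4@[13:13]
[14] read 'a'  n7⇒n13  ** P6@[13:14]
[15] read 'c'  n13⇒n4 ·f  ** P1@[14:15]
[16] read 'a'  n4⇒n5
[17] read 'b'  n5⇒n6  ** P2@[14:17],P4@[17:17]
[18] read 'a'  n6⇒n3 ·f  ** P0@[16:18],P6@[17:18]
[19] read 'c'  n3⇒n4 ·f  ** P1@[18:19]
[20] read 'c'  n4⇒n12 ·f  ** P5@[19:20]
[21] read 'b'  n12⇒n7 ·f  ** P4@[21:21]
[22] read 'b'  n7⇒n8  ** P4@[22:22]
[23] read 'a'  n8⇒n13 ·f  ** P6@[22:23]
[24] read 'b'  n13⇒n2 ·f  ** P4@[24:24]
[25] read 'a'  n2⇒n3  ** P0@[23:25],P6@[24:25]
[26] read 'b'  n3⇒n2 ·f  ** P4@[26:26]
[27] read 'c'  n2⇒n11 ·f
[28] read 'a'  n11⇒n1 ·f
[29] read 'c'  n1⇒n4  ** P1@[28:29]

Matches: [[1,1],[3,1],[5,2],[5,4],[6,4],[7,6],[8,1],[9,5],[11,1],[12,5],[13,4],[14,6],[15,1],[17,2],[17,4],[18,0],[18,6],[19,1],[20,5],[21,4],[22,4],[23,6],[24,4],[25,0],[25,6],[26,4],[29,1]]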